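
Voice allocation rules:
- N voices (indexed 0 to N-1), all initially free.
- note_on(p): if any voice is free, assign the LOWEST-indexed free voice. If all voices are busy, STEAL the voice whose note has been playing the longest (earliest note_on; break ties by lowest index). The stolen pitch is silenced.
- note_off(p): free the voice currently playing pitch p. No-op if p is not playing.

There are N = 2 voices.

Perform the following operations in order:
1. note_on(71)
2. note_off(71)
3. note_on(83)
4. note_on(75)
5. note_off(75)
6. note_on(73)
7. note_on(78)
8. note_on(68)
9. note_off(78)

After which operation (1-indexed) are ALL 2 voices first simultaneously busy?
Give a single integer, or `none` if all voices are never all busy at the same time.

Op 1: note_on(71): voice 0 is free -> assigned | voices=[71 -]
Op 2: note_off(71): free voice 0 | voices=[- -]
Op 3: note_on(83): voice 0 is free -> assigned | voices=[83 -]
Op 4: note_on(75): voice 1 is free -> assigned | voices=[83 75]
Op 5: note_off(75): free voice 1 | voices=[83 -]
Op 6: note_on(73): voice 1 is free -> assigned | voices=[83 73]
Op 7: note_on(78): all voices busy, STEAL voice 0 (pitch 83, oldest) -> assign | voices=[78 73]
Op 8: note_on(68): all voices busy, STEAL voice 1 (pitch 73, oldest) -> assign | voices=[78 68]
Op 9: note_off(78): free voice 0 | voices=[- 68]

Answer: 4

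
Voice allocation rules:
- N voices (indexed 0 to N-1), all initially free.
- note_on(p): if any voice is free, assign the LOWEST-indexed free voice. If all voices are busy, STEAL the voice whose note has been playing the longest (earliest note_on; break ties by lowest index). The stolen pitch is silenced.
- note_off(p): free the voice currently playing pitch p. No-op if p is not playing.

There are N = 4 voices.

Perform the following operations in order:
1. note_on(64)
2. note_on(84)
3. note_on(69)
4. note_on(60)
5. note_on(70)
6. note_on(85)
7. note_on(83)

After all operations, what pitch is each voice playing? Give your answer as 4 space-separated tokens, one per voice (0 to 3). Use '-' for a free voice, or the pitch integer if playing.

Answer: 70 85 83 60

Derivation:
Op 1: note_on(64): voice 0 is free -> assigned | voices=[64 - - -]
Op 2: note_on(84): voice 1 is free -> assigned | voices=[64 84 - -]
Op 3: note_on(69): voice 2 is free -> assigned | voices=[64 84 69 -]
Op 4: note_on(60): voice 3 is free -> assigned | voices=[64 84 69 60]
Op 5: note_on(70): all voices busy, STEAL voice 0 (pitch 64, oldest) -> assign | voices=[70 84 69 60]
Op 6: note_on(85): all voices busy, STEAL voice 1 (pitch 84, oldest) -> assign | voices=[70 85 69 60]
Op 7: note_on(83): all voices busy, STEAL voice 2 (pitch 69, oldest) -> assign | voices=[70 85 83 60]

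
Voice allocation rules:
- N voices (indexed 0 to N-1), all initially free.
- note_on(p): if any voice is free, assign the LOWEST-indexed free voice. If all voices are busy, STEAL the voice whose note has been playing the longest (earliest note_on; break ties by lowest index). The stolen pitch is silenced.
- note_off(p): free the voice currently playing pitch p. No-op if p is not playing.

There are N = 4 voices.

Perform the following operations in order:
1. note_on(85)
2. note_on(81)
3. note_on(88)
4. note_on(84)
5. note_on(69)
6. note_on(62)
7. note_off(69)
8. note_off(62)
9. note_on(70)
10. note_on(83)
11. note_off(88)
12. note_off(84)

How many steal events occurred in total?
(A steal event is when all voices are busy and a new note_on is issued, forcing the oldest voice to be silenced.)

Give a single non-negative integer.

Op 1: note_on(85): voice 0 is free -> assigned | voices=[85 - - -]
Op 2: note_on(81): voice 1 is free -> assigned | voices=[85 81 - -]
Op 3: note_on(88): voice 2 is free -> assigned | voices=[85 81 88 -]
Op 4: note_on(84): voice 3 is free -> assigned | voices=[85 81 88 84]
Op 5: note_on(69): all voices busy, STEAL voice 0 (pitch 85, oldest) -> assign | voices=[69 81 88 84]
Op 6: note_on(62): all voices busy, STEAL voice 1 (pitch 81, oldest) -> assign | voices=[69 62 88 84]
Op 7: note_off(69): free voice 0 | voices=[- 62 88 84]
Op 8: note_off(62): free voice 1 | voices=[- - 88 84]
Op 9: note_on(70): voice 0 is free -> assigned | voices=[70 - 88 84]
Op 10: note_on(83): voice 1 is free -> assigned | voices=[70 83 88 84]
Op 11: note_off(88): free voice 2 | voices=[70 83 - 84]
Op 12: note_off(84): free voice 3 | voices=[70 83 - -]

Answer: 2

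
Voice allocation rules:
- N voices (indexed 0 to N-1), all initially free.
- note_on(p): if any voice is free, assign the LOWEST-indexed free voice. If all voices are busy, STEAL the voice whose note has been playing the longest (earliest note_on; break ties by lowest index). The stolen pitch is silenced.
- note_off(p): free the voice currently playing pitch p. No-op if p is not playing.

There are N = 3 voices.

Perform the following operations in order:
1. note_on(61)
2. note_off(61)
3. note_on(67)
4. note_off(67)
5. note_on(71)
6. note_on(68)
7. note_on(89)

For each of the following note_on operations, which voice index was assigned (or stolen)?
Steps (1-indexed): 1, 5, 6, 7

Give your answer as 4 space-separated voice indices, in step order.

Answer: 0 0 1 2

Derivation:
Op 1: note_on(61): voice 0 is free -> assigned | voices=[61 - -]
Op 2: note_off(61): free voice 0 | voices=[- - -]
Op 3: note_on(67): voice 0 is free -> assigned | voices=[67 - -]
Op 4: note_off(67): free voice 0 | voices=[- - -]
Op 5: note_on(71): voice 0 is free -> assigned | voices=[71 - -]
Op 6: note_on(68): voice 1 is free -> assigned | voices=[71 68 -]
Op 7: note_on(89): voice 2 is free -> assigned | voices=[71 68 89]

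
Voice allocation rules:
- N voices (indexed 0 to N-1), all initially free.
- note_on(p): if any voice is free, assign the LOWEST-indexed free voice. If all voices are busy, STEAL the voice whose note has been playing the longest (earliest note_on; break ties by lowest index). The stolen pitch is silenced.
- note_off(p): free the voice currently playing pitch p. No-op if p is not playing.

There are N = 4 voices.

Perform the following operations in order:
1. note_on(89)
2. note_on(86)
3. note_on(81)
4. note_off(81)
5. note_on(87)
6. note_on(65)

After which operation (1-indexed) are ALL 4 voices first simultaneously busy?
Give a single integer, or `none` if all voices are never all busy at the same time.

Answer: 6

Derivation:
Op 1: note_on(89): voice 0 is free -> assigned | voices=[89 - - -]
Op 2: note_on(86): voice 1 is free -> assigned | voices=[89 86 - -]
Op 3: note_on(81): voice 2 is free -> assigned | voices=[89 86 81 -]
Op 4: note_off(81): free voice 2 | voices=[89 86 - -]
Op 5: note_on(87): voice 2 is free -> assigned | voices=[89 86 87 -]
Op 6: note_on(65): voice 3 is free -> assigned | voices=[89 86 87 65]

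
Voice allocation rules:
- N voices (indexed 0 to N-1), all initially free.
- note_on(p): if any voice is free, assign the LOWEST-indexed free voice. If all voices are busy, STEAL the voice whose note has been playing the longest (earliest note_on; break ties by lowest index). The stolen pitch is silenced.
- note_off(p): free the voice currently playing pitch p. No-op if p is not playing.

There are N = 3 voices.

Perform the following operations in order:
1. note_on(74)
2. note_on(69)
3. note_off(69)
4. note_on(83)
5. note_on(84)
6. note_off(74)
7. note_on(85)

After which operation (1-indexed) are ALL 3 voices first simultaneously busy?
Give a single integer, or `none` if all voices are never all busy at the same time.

Answer: 5

Derivation:
Op 1: note_on(74): voice 0 is free -> assigned | voices=[74 - -]
Op 2: note_on(69): voice 1 is free -> assigned | voices=[74 69 -]
Op 3: note_off(69): free voice 1 | voices=[74 - -]
Op 4: note_on(83): voice 1 is free -> assigned | voices=[74 83 -]
Op 5: note_on(84): voice 2 is free -> assigned | voices=[74 83 84]
Op 6: note_off(74): free voice 0 | voices=[- 83 84]
Op 7: note_on(85): voice 0 is free -> assigned | voices=[85 83 84]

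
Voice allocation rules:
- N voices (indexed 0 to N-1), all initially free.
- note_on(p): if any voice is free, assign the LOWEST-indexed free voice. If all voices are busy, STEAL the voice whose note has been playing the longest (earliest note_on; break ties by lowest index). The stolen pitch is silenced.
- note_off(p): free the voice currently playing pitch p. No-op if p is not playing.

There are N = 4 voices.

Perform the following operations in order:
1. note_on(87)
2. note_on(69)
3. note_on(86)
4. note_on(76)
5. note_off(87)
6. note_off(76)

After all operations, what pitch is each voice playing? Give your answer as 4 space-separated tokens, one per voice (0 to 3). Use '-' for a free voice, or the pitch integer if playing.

Op 1: note_on(87): voice 0 is free -> assigned | voices=[87 - - -]
Op 2: note_on(69): voice 1 is free -> assigned | voices=[87 69 - -]
Op 3: note_on(86): voice 2 is free -> assigned | voices=[87 69 86 -]
Op 4: note_on(76): voice 3 is free -> assigned | voices=[87 69 86 76]
Op 5: note_off(87): free voice 0 | voices=[- 69 86 76]
Op 6: note_off(76): free voice 3 | voices=[- 69 86 -]

Answer: - 69 86 -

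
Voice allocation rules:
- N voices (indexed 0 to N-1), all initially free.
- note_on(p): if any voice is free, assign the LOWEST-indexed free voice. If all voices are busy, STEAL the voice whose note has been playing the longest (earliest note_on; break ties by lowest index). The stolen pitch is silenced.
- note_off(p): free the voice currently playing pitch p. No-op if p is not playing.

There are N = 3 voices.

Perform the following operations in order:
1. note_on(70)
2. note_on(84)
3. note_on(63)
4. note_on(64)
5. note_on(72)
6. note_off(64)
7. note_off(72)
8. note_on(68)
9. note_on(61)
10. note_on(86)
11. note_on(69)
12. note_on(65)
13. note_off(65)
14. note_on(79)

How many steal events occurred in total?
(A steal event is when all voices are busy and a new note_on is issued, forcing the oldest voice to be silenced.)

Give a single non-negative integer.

Op 1: note_on(70): voice 0 is free -> assigned | voices=[70 - -]
Op 2: note_on(84): voice 1 is free -> assigned | voices=[70 84 -]
Op 3: note_on(63): voice 2 is free -> assigned | voices=[70 84 63]
Op 4: note_on(64): all voices busy, STEAL voice 0 (pitch 70, oldest) -> assign | voices=[64 84 63]
Op 5: note_on(72): all voices busy, STEAL voice 1 (pitch 84, oldest) -> assign | voices=[64 72 63]
Op 6: note_off(64): free voice 0 | voices=[- 72 63]
Op 7: note_off(72): free voice 1 | voices=[- - 63]
Op 8: note_on(68): voice 0 is free -> assigned | voices=[68 - 63]
Op 9: note_on(61): voice 1 is free -> assigned | voices=[68 61 63]
Op 10: note_on(86): all voices busy, STEAL voice 2 (pitch 63, oldest) -> assign | voices=[68 61 86]
Op 11: note_on(69): all voices busy, STEAL voice 0 (pitch 68, oldest) -> assign | voices=[69 61 86]
Op 12: note_on(65): all voices busy, STEAL voice 1 (pitch 61, oldest) -> assign | voices=[69 65 86]
Op 13: note_off(65): free voice 1 | voices=[69 - 86]
Op 14: note_on(79): voice 1 is free -> assigned | voices=[69 79 86]

Answer: 5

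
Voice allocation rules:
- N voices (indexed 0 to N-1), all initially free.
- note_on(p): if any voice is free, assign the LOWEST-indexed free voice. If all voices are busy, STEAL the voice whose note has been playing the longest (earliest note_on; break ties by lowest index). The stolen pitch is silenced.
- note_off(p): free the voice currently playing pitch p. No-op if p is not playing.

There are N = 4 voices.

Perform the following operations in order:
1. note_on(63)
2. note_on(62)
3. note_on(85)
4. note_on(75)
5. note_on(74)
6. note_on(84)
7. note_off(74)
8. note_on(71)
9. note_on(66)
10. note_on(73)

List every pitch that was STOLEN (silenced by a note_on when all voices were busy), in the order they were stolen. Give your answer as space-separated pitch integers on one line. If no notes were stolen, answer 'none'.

Op 1: note_on(63): voice 0 is free -> assigned | voices=[63 - - -]
Op 2: note_on(62): voice 1 is free -> assigned | voices=[63 62 - -]
Op 3: note_on(85): voice 2 is free -> assigned | voices=[63 62 85 -]
Op 4: note_on(75): voice 3 is free -> assigned | voices=[63 62 85 75]
Op 5: note_on(74): all voices busy, STEAL voice 0 (pitch 63, oldest) -> assign | voices=[74 62 85 75]
Op 6: note_on(84): all voices busy, STEAL voice 1 (pitch 62, oldest) -> assign | voices=[74 84 85 75]
Op 7: note_off(74): free voice 0 | voices=[- 84 85 75]
Op 8: note_on(71): voice 0 is free -> assigned | voices=[71 84 85 75]
Op 9: note_on(66): all voices busy, STEAL voice 2 (pitch 85, oldest) -> assign | voices=[71 84 66 75]
Op 10: note_on(73): all voices busy, STEAL voice 3 (pitch 75, oldest) -> assign | voices=[71 84 66 73]

Answer: 63 62 85 75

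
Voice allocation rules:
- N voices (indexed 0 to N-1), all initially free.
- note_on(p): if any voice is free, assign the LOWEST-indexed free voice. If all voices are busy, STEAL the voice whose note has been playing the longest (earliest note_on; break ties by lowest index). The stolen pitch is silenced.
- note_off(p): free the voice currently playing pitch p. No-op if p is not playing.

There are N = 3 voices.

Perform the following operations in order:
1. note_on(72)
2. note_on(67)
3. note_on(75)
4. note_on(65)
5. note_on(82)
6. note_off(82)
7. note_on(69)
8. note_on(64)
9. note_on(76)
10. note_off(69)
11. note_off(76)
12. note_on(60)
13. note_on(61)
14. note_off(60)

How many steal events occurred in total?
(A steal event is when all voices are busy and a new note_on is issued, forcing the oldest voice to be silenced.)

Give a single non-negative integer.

Op 1: note_on(72): voice 0 is free -> assigned | voices=[72 - -]
Op 2: note_on(67): voice 1 is free -> assigned | voices=[72 67 -]
Op 3: note_on(75): voice 2 is free -> assigned | voices=[72 67 75]
Op 4: note_on(65): all voices busy, STEAL voice 0 (pitch 72, oldest) -> assign | voices=[65 67 75]
Op 5: note_on(82): all voices busy, STEAL voice 1 (pitch 67, oldest) -> assign | voices=[65 82 75]
Op 6: note_off(82): free voice 1 | voices=[65 - 75]
Op 7: note_on(69): voice 1 is free -> assigned | voices=[65 69 75]
Op 8: note_on(64): all voices busy, STEAL voice 2 (pitch 75, oldest) -> assign | voices=[65 69 64]
Op 9: note_on(76): all voices busy, STEAL voice 0 (pitch 65, oldest) -> assign | voices=[76 69 64]
Op 10: note_off(69): free voice 1 | voices=[76 - 64]
Op 11: note_off(76): free voice 0 | voices=[- - 64]
Op 12: note_on(60): voice 0 is free -> assigned | voices=[60 - 64]
Op 13: note_on(61): voice 1 is free -> assigned | voices=[60 61 64]
Op 14: note_off(60): free voice 0 | voices=[- 61 64]

Answer: 4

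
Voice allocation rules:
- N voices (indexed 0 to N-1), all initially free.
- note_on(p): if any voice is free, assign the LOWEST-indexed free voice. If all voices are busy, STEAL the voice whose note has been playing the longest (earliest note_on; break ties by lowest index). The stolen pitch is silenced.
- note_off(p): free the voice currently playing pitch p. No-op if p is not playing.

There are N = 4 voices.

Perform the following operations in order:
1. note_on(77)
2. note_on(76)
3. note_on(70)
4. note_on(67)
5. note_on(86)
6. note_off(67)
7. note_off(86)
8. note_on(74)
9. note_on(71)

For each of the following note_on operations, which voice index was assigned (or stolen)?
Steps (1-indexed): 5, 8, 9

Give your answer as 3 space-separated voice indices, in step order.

Answer: 0 0 3

Derivation:
Op 1: note_on(77): voice 0 is free -> assigned | voices=[77 - - -]
Op 2: note_on(76): voice 1 is free -> assigned | voices=[77 76 - -]
Op 3: note_on(70): voice 2 is free -> assigned | voices=[77 76 70 -]
Op 4: note_on(67): voice 3 is free -> assigned | voices=[77 76 70 67]
Op 5: note_on(86): all voices busy, STEAL voice 0 (pitch 77, oldest) -> assign | voices=[86 76 70 67]
Op 6: note_off(67): free voice 3 | voices=[86 76 70 -]
Op 7: note_off(86): free voice 0 | voices=[- 76 70 -]
Op 8: note_on(74): voice 0 is free -> assigned | voices=[74 76 70 -]
Op 9: note_on(71): voice 3 is free -> assigned | voices=[74 76 70 71]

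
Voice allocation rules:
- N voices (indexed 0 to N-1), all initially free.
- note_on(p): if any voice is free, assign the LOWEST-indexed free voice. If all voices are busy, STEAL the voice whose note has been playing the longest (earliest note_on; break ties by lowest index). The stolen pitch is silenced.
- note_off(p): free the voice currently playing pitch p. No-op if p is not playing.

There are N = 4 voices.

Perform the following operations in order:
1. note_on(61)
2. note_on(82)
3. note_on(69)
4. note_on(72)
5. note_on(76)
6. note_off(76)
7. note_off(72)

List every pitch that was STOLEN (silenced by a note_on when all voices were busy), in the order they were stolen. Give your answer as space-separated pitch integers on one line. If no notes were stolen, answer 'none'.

Op 1: note_on(61): voice 0 is free -> assigned | voices=[61 - - -]
Op 2: note_on(82): voice 1 is free -> assigned | voices=[61 82 - -]
Op 3: note_on(69): voice 2 is free -> assigned | voices=[61 82 69 -]
Op 4: note_on(72): voice 3 is free -> assigned | voices=[61 82 69 72]
Op 5: note_on(76): all voices busy, STEAL voice 0 (pitch 61, oldest) -> assign | voices=[76 82 69 72]
Op 6: note_off(76): free voice 0 | voices=[- 82 69 72]
Op 7: note_off(72): free voice 3 | voices=[- 82 69 -]

Answer: 61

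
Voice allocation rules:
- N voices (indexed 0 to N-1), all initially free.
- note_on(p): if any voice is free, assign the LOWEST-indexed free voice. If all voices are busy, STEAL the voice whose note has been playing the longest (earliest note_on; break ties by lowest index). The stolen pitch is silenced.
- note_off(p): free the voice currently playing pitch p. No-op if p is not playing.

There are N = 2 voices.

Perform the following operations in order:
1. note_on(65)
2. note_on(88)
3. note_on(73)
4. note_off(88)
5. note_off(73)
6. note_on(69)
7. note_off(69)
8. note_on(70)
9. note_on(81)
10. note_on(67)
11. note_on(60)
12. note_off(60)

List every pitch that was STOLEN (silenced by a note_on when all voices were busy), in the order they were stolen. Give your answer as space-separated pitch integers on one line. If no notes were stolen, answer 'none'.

Op 1: note_on(65): voice 0 is free -> assigned | voices=[65 -]
Op 2: note_on(88): voice 1 is free -> assigned | voices=[65 88]
Op 3: note_on(73): all voices busy, STEAL voice 0 (pitch 65, oldest) -> assign | voices=[73 88]
Op 4: note_off(88): free voice 1 | voices=[73 -]
Op 5: note_off(73): free voice 0 | voices=[- -]
Op 6: note_on(69): voice 0 is free -> assigned | voices=[69 -]
Op 7: note_off(69): free voice 0 | voices=[- -]
Op 8: note_on(70): voice 0 is free -> assigned | voices=[70 -]
Op 9: note_on(81): voice 1 is free -> assigned | voices=[70 81]
Op 10: note_on(67): all voices busy, STEAL voice 0 (pitch 70, oldest) -> assign | voices=[67 81]
Op 11: note_on(60): all voices busy, STEAL voice 1 (pitch 81, oldest) -> assign | voices=[67 60]
Op 12: note_off(60): free voice 1 | voices=[67 -]

Answer: 65 70 81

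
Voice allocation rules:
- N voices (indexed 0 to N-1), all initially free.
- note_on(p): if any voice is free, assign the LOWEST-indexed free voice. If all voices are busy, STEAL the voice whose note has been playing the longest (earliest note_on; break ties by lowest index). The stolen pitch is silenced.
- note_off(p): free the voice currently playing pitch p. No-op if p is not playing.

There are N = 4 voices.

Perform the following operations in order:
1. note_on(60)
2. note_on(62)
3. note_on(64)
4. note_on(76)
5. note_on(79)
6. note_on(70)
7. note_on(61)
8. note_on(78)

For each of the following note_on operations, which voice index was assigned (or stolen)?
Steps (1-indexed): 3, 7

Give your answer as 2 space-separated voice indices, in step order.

Answer: 2 2

Derivation:
Op 1: note_on(60): voice 0 is free -> assigned | voices=[60 - - -]
Op 2: note_on(62): voice 1 is free -> assigned | voices=[60 62 - -]
Op 3: note_on(64): voice 2 is free -> assigned | voices=[60 62 64 -]
Op 4: note_on(76): voice 3 is free -> assigned | voices=[60 62 64 76]
Op 5: note_on(79): all voices busy, STEAL voice 0 (pitch 60, oldest) -> assign | voices=[79 62 64 76]
Op 6: note_on(70): all voices busy, STEAL voice 1 (pitch 62, oldest) -> assign | voices=[79 70 64 76]
Op 7: note_on(61): all voices busy, STEAL voice 2 (pitch 64, oldest) -> assign | voices=[79 70 61 76]
Op 8: note_on(78): all voices busy, STEAL voice 3 (pitch 76, oldest) -> assign | voices=[79 70 61 78]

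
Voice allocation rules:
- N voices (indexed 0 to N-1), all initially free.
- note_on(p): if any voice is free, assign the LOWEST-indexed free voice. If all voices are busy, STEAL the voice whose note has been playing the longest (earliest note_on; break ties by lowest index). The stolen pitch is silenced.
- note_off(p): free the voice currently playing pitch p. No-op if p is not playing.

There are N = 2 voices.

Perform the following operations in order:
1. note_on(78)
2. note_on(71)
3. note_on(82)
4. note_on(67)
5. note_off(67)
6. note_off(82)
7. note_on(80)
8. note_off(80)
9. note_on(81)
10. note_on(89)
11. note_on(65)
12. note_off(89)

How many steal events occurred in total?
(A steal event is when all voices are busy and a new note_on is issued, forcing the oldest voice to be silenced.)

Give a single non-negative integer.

Answer: 3

Derivation:
Op 1: note_on(78): voice 0 is free -> assigned | voices=[78 -]
Op 2: note_on(71): voice 1 is free -> assigned | voices=[78 71]
Op 3: note_on(82): all voices busy, STEAL voice 0 (pitch 78, oldest) -> assign | voices=[82 71]
Op 4: note_on(67): all voices busy, STEAL voice 1 (pitch 71, oldest) -> assign | voices=[82 67]
Op 5: note_off(67): free voice 1 | voices=[82 -]
Op 6: note_off(82): free voice 0 | voices=[- -]
Op 7: note_on(80): voice 0 is free -> assigned | voices=[80 -]
Op 8: note_off(80): free voice 0 | voices=[- -]
Op 9: note_on(81): voice 0 is free -> assigned | voices=[81 -]
Op 10: note_on(89): voice 1 is free -> assigned | voices=[81 89]
Op 11: note_on(65): all voices busy, STEAL voice 0 (pitch 81, oldest) -> assign | voices=[65 89]
Op 12: note_off(89): free voice 1 | voices=[65 -]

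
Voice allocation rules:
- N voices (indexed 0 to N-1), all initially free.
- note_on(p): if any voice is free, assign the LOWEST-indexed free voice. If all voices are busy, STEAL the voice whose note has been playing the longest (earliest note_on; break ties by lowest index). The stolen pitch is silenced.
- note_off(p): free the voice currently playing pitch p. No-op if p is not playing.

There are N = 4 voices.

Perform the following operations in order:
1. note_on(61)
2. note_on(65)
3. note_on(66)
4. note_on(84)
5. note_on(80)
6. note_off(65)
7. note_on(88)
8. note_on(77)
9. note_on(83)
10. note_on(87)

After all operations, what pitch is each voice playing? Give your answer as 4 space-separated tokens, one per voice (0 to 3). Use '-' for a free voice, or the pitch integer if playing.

Answer: 87 88 77 83

Derivation:
Op 1: note_on(61): voice 0 is free -> assigned | voices=[61 - - -]
Op 2: note_on(65): voice 1 is free -> assigned | voices=[61 65 - -]
Op 3: note_on(66): voice 2 is free -> assigned | voices=[61 65 66 -]
Op 4: note_on(84): voice 3 is free -> assigned | voices=[61 65 66 84]
Op 5: note_on(80): all voices busy, STEAL voice 0 (pitch 61, oldest) -> assign | voices=[80 65 66 84]
Op 6: note_off(65): free voice 1 | voices=[80 - 66 84]
Op 7: note_on(88): voice 1 is free -> assigned | voices=[80 88 66 84]
Op 8: note_on(77): all voices busy, STEAL voice 2 (pitch 66, oldest) -> assign | voices=[80 88 77 84]
Op 9: note_on(83): all voices busy, STEAL voice 3 (pitch 84, oldest) -> assign | voices=[80 88 77 83]
Op 10: note_on(87): all voices busy, STEAL voice 0 (pitch 80, oldest) -> assign | voices=[87 88 77 83]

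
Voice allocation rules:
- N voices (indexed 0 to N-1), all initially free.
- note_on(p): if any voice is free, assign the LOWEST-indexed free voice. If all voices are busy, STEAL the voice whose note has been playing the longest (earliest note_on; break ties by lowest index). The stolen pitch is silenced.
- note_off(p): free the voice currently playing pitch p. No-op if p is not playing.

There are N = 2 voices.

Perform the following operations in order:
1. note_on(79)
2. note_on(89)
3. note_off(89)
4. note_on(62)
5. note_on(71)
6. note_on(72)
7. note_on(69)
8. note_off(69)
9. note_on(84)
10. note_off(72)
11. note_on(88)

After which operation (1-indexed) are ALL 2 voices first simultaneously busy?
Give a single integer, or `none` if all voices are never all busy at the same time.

Op 1: note_on(79): voice 0 is free -> assigned | voices=[79 -]
Op 2: note_on(89): voice 1 is free -> assigned | voices=[79 89]
Op 3: note_off(89): free voice 1 | voices=[79 -]
Op 4: note_on(62): voice 1 is free -> assigned | voices=[79 62]
Op 5: note_on(71): all voices busy, STEAL voice 0 (pitch 79, oldest) -> assign | voices=[71 62]
Op 6: note_on(72): all voices busy, STEAL voice 1 (pitch 62, oldest) -> assign | voices=[71 72]
Op 7: note_on(69): all voices busy, STEAL voice 0 (pitch 71, oldest) -> assign | voices=[69 72]
Op 8: note_off(69): free voice 0 | voices=[- 72]
Op 9: note_on(84): voice 0 is free -> assigned | voices=[84 72]
Op 10: note_off(72): free voice 1 | voices=[84 -]
Op 11: note_on(88): voice 1 is free -> assigned | voices=[84 88]

Answer: 2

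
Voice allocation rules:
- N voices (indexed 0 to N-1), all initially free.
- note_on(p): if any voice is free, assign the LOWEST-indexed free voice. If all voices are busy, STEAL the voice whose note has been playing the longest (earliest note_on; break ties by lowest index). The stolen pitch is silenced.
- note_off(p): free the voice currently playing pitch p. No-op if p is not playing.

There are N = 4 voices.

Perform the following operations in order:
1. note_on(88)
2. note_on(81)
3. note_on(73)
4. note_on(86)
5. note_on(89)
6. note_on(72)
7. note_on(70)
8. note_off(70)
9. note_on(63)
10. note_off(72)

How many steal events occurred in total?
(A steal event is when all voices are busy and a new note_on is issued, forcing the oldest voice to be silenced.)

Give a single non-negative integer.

Op 1: note_on(88): voice 0 is free -> assigned | voices=[88 - - -]
Op 2: note_on(81): voice 1 is free -> assigned | voices=[88 81 - -]
Op 3: note_on(73): voice 2 is free -> assigned | voices=[88 81 73 -]
Op 4: note_on(86): voice 3 is free -> assigned | voices=[88 81 73 86]
Op 5: note_on(89): all voices busy, STEAL voice 0 (pitch 88, oldest) -> assign | voices=[89 81 73 86]
Op 6: note_on(72): all voices busy, STEAL voice 1 (pitch 81, oldest) -> assign | voices=[89 72 73 86]
Op 7: note_on(70): all voices busy, STEAL voice 2 (pitch 73, oldest) -> assign | voices=[89 72 70 86]
Op 8: note_off(70): free voice 2 | voices=[89 72 - 86]
Op 9: note_on(63): voice 2 is free -> assigned | voices=[89 72 63 86]
Op 10: note_off(72): free voice 1 | voices=[89 - 63 86]

Answer: 3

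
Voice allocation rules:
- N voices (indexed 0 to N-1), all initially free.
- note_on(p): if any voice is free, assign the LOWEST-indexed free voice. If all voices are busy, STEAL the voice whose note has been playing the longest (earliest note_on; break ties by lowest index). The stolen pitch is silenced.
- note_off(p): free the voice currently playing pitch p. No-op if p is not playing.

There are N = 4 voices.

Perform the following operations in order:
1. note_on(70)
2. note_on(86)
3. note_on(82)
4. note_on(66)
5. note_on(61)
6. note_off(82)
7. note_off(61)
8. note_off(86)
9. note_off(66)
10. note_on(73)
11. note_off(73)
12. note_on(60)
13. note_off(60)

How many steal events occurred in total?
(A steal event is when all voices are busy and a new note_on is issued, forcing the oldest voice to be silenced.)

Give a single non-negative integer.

Op 1: note_on(70): voice 0 is free -> assigned | voices=[70 - - -]
Op 2: note_on(86): voice 1 is free -> assigned | voices=[70 86 - -]
Op 3: note_on(82): voice 2 is free -> assigned | voices=[70 86 82 -]
Op 4: note_on(66): voice 3 is free -> assigned | voices=[70 86 82 66]
Op 5: note_on(61): all voices busy, STEAL voice 0 (pitch 70, oldest) -> assign | voices=[61 86 82 66]
Op 6: note_off(82): free voice 2 | voices=[61 86 - 66]
Op 7: note_off(61): free voice 0 | voices=[- 86 - 66]
Op 8: note_off(86): free voice 1 | voices=[- - - 66]
Op 9: note_off(66): free voice 3 | voices=[- - - -]
Op 10: note_on(73): voice 0 is free -> assigned | voices=[73 - - -]
Op 11: note_off(73): free voice 0 | voices=[- - - -]
Op 12: note_on(60): voice 0 is free -> assigned | voices=[60 - - -]
Op 13: note_off(60): free voice 0 | voices=[- - - -]

Answer: 1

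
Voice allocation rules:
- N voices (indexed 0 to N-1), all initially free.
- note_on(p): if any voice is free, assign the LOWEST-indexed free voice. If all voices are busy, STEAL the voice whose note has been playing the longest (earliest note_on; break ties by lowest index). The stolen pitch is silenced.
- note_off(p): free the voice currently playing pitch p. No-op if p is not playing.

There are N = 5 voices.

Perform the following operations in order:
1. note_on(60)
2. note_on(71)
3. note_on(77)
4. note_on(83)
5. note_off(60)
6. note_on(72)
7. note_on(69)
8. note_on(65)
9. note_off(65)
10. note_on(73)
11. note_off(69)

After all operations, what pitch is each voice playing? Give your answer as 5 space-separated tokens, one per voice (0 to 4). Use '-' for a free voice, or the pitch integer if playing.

Answer: 72 73 77 83 -

Derivation:
Op 1: note_on(60): voice 0 is free -> assigned | voices=[60 - - - -]
Op 2: note_on(71): voice 1 is free -> assigned | voices=[60 71 - - -]
Op 3: note_on(77): voice 2 is free -> assigned | voices=[60 71 77 - -]
Op 4: note_on(83): voice 3 is free -> assigned | voices=[60 71 77 83 -]
Op 5: note_off(60): free voice 0 | voices=[- 71 77 83 -]
Op 6: note_on(72): voice 0 is free -> assigned | voices=[72 71 77 83 -]
Op 7: note_on(69): voice 4 is free -> assigned | voices=[72 71 77 83 69]
Op 8: note_on(65): all voices busy, STEAL voice 1 (pitch 71, oldest) -> assign | voices=[72 65 77 83 69]
Op 9: note_off(65): free voice 1 | voices=[72 - 77 83 69]
Op 10: note_on(73): voice 1 is free -> assigned | voices=[72 73 77 83 69]
Op 11: note_off(69): free voice 4 | voices=[72 73 77 83 -]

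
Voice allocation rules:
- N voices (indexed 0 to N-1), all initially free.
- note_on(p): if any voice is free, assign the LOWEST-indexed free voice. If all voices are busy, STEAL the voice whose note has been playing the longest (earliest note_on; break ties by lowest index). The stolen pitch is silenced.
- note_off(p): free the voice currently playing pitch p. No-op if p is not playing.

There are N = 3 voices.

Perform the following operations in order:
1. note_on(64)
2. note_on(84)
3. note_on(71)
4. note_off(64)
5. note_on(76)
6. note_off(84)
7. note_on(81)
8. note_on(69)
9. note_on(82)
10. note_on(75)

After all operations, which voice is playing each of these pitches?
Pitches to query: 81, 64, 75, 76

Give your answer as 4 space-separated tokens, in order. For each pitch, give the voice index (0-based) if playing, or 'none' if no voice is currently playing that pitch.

Answer: none none 1 none

Derivation:
Op 1: note_on(64): voice 0 is free -> assigned | voices=[64 - -]
Op 2: note_on(84): voice 1 is free -> assigned | voices=[64 84 -]
Op 3: note_on(71): voice 2 is free -> assigned | voices=[64 84 71]
Op 4: note_off(64): free voice 0 | voices=[- 84 71]
Op 5: note_on(76): voice 0 is free -> assigned | voices=[76 84 71]
Op 6: note_off(84): free voice 1 | voices=[76 - 71]
Op 7: note_on(81): voice 1 is free -> assigned | voices=[76 81 71]
Op 8: note_on(69): all voices busy, STEAL voice 2 (pitch 71, oldest) -> assign | voices=[76 81 69]
Op 9: note_on(82): all voices busy, STEAL voice 0 (pitch 76, oldest) -> assign | voices=[82 81 69]
Op 10: note_on(75): all voices busy, STEAL voice 1 (pitch 81, oldest) -> assign | voices=[82 75 69]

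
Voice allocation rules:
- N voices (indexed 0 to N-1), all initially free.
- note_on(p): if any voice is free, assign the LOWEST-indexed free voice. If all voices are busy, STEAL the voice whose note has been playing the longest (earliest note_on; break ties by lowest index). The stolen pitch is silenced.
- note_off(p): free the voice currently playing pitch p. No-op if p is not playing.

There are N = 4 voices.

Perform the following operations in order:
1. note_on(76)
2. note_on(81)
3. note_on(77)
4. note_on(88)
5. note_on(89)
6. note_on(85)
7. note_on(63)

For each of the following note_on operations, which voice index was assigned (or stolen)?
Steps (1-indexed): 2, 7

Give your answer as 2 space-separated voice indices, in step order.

Answer: 1 2

Derivation:
Op 1: note_on(76): voice 0 is free -> assigned | voices=[76 - - -]
Op 2: note_on(81): voice 1 is free -> assigned | voices=[76 81 - -]
Op 3: note_on(77): voice 2 is free -> assigned | voices=[76 81 77 -]
Op 4: note_on(88): voice 3 is free -> assigned | voices=[76 81 77 88]
Op 5: note_on(89): all voices busy, STEAL voice 0 (pitch 76, oldest) -> assign | voices=[89 81 77 88]
Op 6: note_on(85): all voices busy, STEAL voice 1 (pitch 81, oldest) -> assign | voices=[89 85 77 88]
Op 7: note_on(63): all voices busy, STEAL voice 2 (pitch 77, oldest) -> assign | voices=[89 85 63 88]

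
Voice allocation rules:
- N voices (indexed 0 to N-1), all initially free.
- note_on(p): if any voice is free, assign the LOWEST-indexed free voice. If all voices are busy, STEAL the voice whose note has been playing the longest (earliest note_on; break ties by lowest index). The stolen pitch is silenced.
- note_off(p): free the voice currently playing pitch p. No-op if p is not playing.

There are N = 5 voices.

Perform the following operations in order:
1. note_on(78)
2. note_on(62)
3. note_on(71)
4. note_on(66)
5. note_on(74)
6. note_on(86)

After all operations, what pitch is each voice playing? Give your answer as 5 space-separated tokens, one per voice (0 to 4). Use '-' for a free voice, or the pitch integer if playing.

Op 1: note_on(78): voice 0 is free -> assigned | voices=[78 - - - -]
Op 2: note_on(62): voice 1 is free -> assigned | voices=[78 62 - - -]
Op 3: note_on(71): voice 2 is free -> assigned | voices=[78 62 71 - -]
Op 4: note_on(66): voice 3 is free -> assigned | voices=[78 62 71 66 -]
Op 5: note_on(74): voice 4 is free -> assigned | voices=[78 62 71 66 74]
Op 6: note_on(86): all voices busy, STEAL voice 0 (pitch 78, oldest) -> assign | voices=[86 62 71 66 74]

Answer: 86 62 71 66 74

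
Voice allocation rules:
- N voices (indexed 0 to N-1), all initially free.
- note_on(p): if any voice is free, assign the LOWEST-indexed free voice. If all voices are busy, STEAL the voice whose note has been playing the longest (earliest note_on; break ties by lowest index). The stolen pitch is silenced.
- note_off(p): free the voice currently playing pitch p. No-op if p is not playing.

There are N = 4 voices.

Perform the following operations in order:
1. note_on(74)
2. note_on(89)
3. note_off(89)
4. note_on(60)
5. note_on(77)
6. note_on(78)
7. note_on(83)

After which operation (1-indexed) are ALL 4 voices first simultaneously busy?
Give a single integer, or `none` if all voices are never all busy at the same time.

Op 1: note_on(74): voice 0 is free -> assigned | voices=[74 - - -]
Op 2: note_on(89): voice 1 is free -> assigned | voices=[74 89 - -]
Op 3: note_off(89): free voice 1 | voices=[74 - - -]
Op 4: note_on(60): voice 1 is free -> assigned | voices=[74 60 - -]
Op 5: note_on(77): voice 2 is free -> assigned | voices=[74 60 77 -]
Op 6: note_on(78): voice 3 is free -> assigned | voices=[74 60 77 78]
Op 7: note_on(83): all voices busy, STEAL voice 0 (pitch 74, oldest) -> assign | voices=[83 60 77 78]

Answer: 6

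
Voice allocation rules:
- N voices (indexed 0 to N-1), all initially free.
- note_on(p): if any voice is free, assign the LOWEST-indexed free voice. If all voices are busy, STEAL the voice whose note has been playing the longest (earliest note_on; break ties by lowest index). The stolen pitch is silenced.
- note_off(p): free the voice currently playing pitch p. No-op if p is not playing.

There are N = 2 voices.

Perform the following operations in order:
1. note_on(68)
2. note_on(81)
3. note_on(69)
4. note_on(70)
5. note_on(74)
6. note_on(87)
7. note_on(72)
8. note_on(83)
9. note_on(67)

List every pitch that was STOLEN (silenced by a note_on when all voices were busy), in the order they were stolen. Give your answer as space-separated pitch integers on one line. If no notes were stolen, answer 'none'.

Answer: 68 81 69 70 74 87 72

Derivation:
Op 1: note_on(68): voice 0 is free -> assigned | voices=[68 -]
Op 2: note_on(81): voice 1 is free -> assigned | voices=[68 81]
Op 3: note_on(69): all voices busy, STEAL voice 0 (pitch 68, oldest) -> assign | voices=[69 81]
Op 4: note_on(70): all voices busy, STEAL voice 1 (pitch 81, oldest) -> assign | voices=[69 70]
Op 5: note_on(74): all voices busy, STEAL voice 0 (pitch 69, oldest) -> assign | voices=[74 70]
Op 6: note_on(87): all voices busy, STEAL voice 1 (pitch 70, oldest) -> assign | voices=[74 87]
Op 7: note_on(72): all voices busy, STEAL voice 0 (pitch 74, oldest) -> assign | voices=[72 87]
Op 8: note_on(83): all voices busy, STEAL voice 1 (pitch 87, oldest) -> assign | voices=[72 83]
Op 9: note_on(67): all voices busy, STEAL voice 0 (pitch 72, oldest) -> assign | voices=[67 83]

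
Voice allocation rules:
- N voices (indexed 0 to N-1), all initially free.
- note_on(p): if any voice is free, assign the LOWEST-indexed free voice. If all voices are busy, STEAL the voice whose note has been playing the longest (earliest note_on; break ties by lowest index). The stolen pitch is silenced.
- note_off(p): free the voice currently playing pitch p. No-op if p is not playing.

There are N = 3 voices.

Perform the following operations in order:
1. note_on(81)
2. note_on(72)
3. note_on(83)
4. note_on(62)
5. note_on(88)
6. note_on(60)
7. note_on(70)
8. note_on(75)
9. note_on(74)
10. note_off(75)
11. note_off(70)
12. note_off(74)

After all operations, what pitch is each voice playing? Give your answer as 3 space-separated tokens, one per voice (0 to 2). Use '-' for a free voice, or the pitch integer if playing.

Answer: - - -

Derivation:
Op 1: note_on(81): voice 0 is free -> assigned | voices=[81 - -]
Op 2: note_on(72): voice 1 is free -> assigned | voices=[81 72 -]
Op 3: note_on(83): voice 2 is free -> assigned | voices=[81 72 83]
Op 4: note_on(62): all voices busy, STEAL voice 0 (pitch 81, oldest) -> assign | voices=[62 72 83]
Op 5: note_on(88): all voices busy, STEAL voice 1 (pitch 72, oldest) -> assign | voices=[62 88 83]
Op 6: note_on(60): all voices busy, STEAL voice 2 (pitch 83, oldest) -> assign | voices=[62 88 60]
Op 7: note_on(70): all voices busy, STEAL voice 0 (pitch 62, oldest) -> assign | voices=[70 88 60]
Op 8: note_on(75): all voices busy, STEAL voice 1 (pitch 88, oldest) -> assign | voices=[70 75 60]
Op 9: note_on(74): all voices busy, STEAL voice 2 (pitch 60, oldest) -> assign | voices=[70 75 74]
Op 10: note_off(75): free voice 1 | voices=[70 - 74]
Op 11: note_off(70): free voice 0 | voices=[- - 74]
Op 12: note_off(74): free voice 2 | voices=[- - -]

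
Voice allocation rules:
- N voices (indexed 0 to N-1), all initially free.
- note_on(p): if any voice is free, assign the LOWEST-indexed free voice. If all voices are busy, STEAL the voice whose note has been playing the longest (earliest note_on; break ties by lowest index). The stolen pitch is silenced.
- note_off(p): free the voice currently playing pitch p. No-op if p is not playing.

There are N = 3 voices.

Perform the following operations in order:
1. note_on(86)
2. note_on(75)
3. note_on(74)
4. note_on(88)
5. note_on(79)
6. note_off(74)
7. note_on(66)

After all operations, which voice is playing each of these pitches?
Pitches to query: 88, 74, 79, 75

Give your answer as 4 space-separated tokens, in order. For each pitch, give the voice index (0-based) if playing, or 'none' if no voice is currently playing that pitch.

Answer: 0 none 1 none

Derivation:
Op 1: note_on(86): voice 0 is free -> assigned | voices=[86 - -]
Op 2: note_on(75): voice 1 is free -> assigned | voices=[86 75 -]
Op 3: note_on(74): voice 2 is free -> assigned | voices=[86 75 74]
Op 4: note_on(88): all voices busy, STEAL voice 0 (pitch 86, oldest) -> assign | voices=[88 75 74]
Op 5: note_on(79): all voices busy, STEAL voice 1 (pitch 75, oldest) -> assign | voices=[88 79 74]
Op 6: note_off(74): free voice 2 | voices=[88 79 -]
Op 7: note_on(66): voice 2 is free -> assigned | voices=[88 79 66]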